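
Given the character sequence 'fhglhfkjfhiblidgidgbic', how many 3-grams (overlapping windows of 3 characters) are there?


String 'fhglhfkjfhiblidgidgbic' has length L = 22.
Number of overlapping n-grams = L - n + 1
Substituting: 22 - 3 + 1 = 20

20


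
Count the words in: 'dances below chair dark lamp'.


Counting words by splitting on spaces:
  Word 1: 'dances'
  Word 2: 'below'
  Word 3: 'chair'
  Word 4: 'dark'
  Word 5: 'lamp'
Total words: 5

5


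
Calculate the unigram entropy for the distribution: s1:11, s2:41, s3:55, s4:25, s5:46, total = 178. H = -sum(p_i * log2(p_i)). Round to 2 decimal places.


Computing entropy H = -sum(p_i * log2(p_i)):
  s1: p = 11/178 = 0.0618, -p*log2(p) = 0.2482
  s2: p = 41/178 = 0.2303, -p*log2(p) = 0.4879
  s3: p = 55/178 = 0.3090, -p*log2(p) = 0.5235
  s4: p = 25/178 = 0.1404, -p*log2(p) = 0.3977
  s5: p = 46/178 = 0.2584, -p*log2(p) = 0.5045
H = sum of terms = 2.1618
Rounded to 2 decimals: 2.16

2.16


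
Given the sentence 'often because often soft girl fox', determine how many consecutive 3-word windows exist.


Word trigrams from [6] words:
  Trigram 1: (often because often)
  Trigram 2: (because often soft)
  Trigram 3: (often soft girl)
  Trigram 4: (soft girl fox)
Total word trigrams: 6 - 2 = 4

4


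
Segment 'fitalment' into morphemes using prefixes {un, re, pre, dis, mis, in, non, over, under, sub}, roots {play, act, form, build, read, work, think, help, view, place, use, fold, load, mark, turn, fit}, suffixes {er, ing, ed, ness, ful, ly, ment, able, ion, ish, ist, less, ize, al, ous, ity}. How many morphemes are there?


Segmenting 'fitalment' against the inventory:
  'fit' -> root (morpheme 1)
  'al' -> suffix (morpheme 2)
  'ment' -> suffix (morpheme 3)
Total morphemes: 3

3


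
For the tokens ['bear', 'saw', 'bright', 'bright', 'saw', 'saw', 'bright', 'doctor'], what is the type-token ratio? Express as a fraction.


Tokens: 8
Unique types: ('bear', 'bright', 'doctor', 'saw') = 4
TTR = 4/8
Simplify: divide both by 4 -> 1/2
TTR = 1/2

1/2


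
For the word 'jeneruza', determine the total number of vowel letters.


Scanning each character of 'jeneruza':
  Position 1: 'j' -> consonant (running count: 0)
  Position 2: 'e' -> vowel (running count: 1)
  Position 3: 'n' -> consonant (running count: 1)
  Position 4: 'e' -> vowel (running count: 2)
  Position 5: 'r' -> consonant (running count: 2)
  Position 6: 'u' -> vowel (running count: 3)
  Position 7: 'z' -> consonant (running count: 3)
  Position 8: 'a' -> vowel (running count: 4)
Total vowels: 4

4


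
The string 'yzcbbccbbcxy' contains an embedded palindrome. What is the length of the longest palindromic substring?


Scanning 'yzcbbccbbcxy' for palindromic substrings.
Substring at positions 2-9: 'cbbccbbc'.
Check: reverse('cbbccbbc') = 'cbbccbbc' -> palindrome confirmed.
Neighbouring characters ('z' / 'x') break symmetry, so it cannot extend further.
No longer palindromic substring exists; longest length = 8

8


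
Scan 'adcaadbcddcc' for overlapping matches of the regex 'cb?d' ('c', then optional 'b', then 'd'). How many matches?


Pattern: cb?d means 'c', then optional 'b', then 'd'.
Scanning 'adcaadbcddcc' position-by-position:
  Pos 0: window 'adc' -> no
  Pos 1: window 'dca' -> no
  Pos 2: window 'caa' -> no
  Pos 3: window 'aad' -> no
  Pos 4: window 'adb' -> no
  Pos 5: window 'dbc' -> no
  Pos 6: window 'bcd' -> no
  Pos 7: window 'cdd' -> MATCH
  Pos 8: window 'ddc' -> no
  Pos 9: window 'dcc' -> no
  Pos 10: window 'cc' -> no
  Pos 11: window 'c' -> no
Total matches: 1

1


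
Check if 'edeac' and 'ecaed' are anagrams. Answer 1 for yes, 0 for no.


Sort characters of 'edeac': 'acdee'
Sort characters of 'ecaed': 'acdee'
Sorted forms match -> they ARE anagrams
Result: 1

1


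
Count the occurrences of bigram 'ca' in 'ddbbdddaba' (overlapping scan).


Scanning 'ddbbdddaba' for bigram 'ca':
  Position 0: 'dd' -> no
  Position 1: 'db' -> no
  Position 2: 'bb' -> no
  Position 3: 'bd' -> no
  Position 4: 'dd' -> no
  Position 5: 'dd' -> no
  Position 6: 'da' -> no
  Position 7: 'ab' -> no
  Position 8: 'ba' -> no
Total matches: 0

0


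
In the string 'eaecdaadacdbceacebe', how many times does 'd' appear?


Scanning 'eaecdaadacdbceacebe' for 'd':
  Position 4: 'd' -> MATCH (count: 1)
  Position 7: 'd' -> MATCH (count: 2)
  Position 10: 'd' -> MATCH (count: 3)
Total occurrences of 'd': 3

3


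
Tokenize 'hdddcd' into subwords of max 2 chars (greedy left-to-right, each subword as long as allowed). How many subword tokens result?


'hdddcd' has 6 characters.
Chunking with max size 2:
  Chunk 1: 'hd' (positions 0-1)
  Chunk 2: 'dd' (positions 2-3)
  Chunk 3: 'cd' (positions 4-5)
Total chunks: ceil(6 / 2) = 3

3


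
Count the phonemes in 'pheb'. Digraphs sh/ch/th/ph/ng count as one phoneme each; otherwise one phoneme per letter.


Parsing 'pheb' greedily, digraphs first:
  'ph' -> digraph (1 consonant phoneme) (phonemes so far: 1)
  'e' -> vowel phoneme (phonemes so far: 2)
  'b' -> consonant phoneme (phonemes so far: 3)
Total phonemes: 3

3


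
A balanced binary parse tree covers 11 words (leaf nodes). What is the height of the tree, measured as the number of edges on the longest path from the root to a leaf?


In a balanced binary tree with n leaves the deepest leaf is ceil(log2(n)) edges below the root.
log2(11) = 3.4594
ceil(3.4594) = 4
height (edges) = 4

4


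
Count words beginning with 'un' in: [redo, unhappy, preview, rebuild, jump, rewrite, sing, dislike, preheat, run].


Checking each word for prefix 'un':
  'redo' -> no (count: 0)
  'unhappy' -> YES, starts with 'un' (count: 1)
  'preview' -> no (count: 1)
  'rebuild' -> no (count: 1)
  'jump' -> no (count: 1)
  'rewrite' -> no (count: 1)
  'sing' -> no (count: 1)
  'dislike' -> no (count: 1)
  'preheat' -> no (count: 1)
  'run' -> no (count: 1)
Total with prefix 'un': 1

1


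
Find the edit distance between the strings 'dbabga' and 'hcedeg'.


Building DP table for s1='dbabga' (len 6) and s2='hcedeg' (len 6):
       h  c  e  d  e  g
    0  1  2  3  4  5  6
  d 1  1  2  3  3  4  5
  b 2  2  2  3  4  4  5
  a 3  3  3  3  4  5  5
  b 4  4  4  4  4  5  6
  g 5  5  5  5  5  5  5
  a 6  6  6  6  6  6  6
Edit distance = dp[6][6] = 6

6


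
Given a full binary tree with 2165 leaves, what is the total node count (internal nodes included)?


Leaf nodes (terminals): 2165
Internal nodes = n - 1 = 2165 - 1 = 2164
Total = leaves + internal = 2165 + 2164 = 4329

4329


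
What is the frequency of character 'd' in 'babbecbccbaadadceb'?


Scanning 'babbecbccbaadadceb' for 'd':
  Position 12: 'd' -> MATCH (count: 1)
  Position 14: 'd' -> MATCH (count: 2)
Total occurrences of 'd': 2

2


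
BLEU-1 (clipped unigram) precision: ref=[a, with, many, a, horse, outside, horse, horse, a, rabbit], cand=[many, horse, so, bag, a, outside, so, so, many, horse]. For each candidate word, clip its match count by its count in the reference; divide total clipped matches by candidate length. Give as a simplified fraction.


Reference word counts: {'a': 3, 'horse': 3, 'many': 1, 'outside': 1, 'rabbit': 1, 'with': 1}
Checking each candidate word (with clipping):
  'many' -> in reference (ref count 1, used 1/1) -> match (matches: 1)
  'horse' -> in reference (ref count 3, used 1/3) -> match (matches: 2)
  'so' -> not in reference -> no match (matches: 2)
  'bag' -> not in reference -> no match (matches: 2)
  'a' -> in reference (ref count 3, used 1/3) -> match (matches: 3)
  'outside' -> in reference (ref count 1, used 1/1) -> match (matches: 4)
  'so' -> not in reference -> no match (matches: 4)
  'so' -> not in reference -> no match (matches: 4)
  'many' -> ref count 1 already used up (1/1) -> clipped, no match (matches: 4)
  'horse' -> in reference (ref count 3, used 2/3) -> match (matches: 5)
Clipped matches: 5, Candidate length: 10
Precision = 5/10 = 1/2

1/2


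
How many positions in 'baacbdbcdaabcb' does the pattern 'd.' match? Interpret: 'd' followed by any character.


Pattern: d. means 'd' followed by any character.
Scanning 'baacbdbcdaabcb' position-by-position:
  Pos 0: window 'ba' -> no
  Pos 1: window 'aa' -> no
  Pos 2: window 'ac' -> no
  Pos 3: window 'cb' -> no
  Pos 4: window 'bd' -> no
  Pos 5: window 'db' -> MATCH
  Pos 6: window 'bc' -> no
  Pos 7: window 'cd' -> no
  Pos 8: window 'da' -> MATCH
  Pos 9: window 'aa' -> no
  Pos 10: window 'ab' -> no
  Pos 11: window 'bc' -> no
  Pos 12: window 'cb' -> no
  Pos 13: window 'b' -> no
Total matches: 2

2


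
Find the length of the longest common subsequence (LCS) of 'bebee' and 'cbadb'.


DP table for LCS of 'bebee' and 'cbadb':
       c  b  a  d  b
    0  0  0  0  0  0
  b 0  0  1  1  1  1
  e 0  0  1  1  1  1
  b 0  0  1  1  1  2
  e 0  0  1  1  1  2
  e 0  0  1  1  1  2
LCS: 'bb'
LCS length = 2

2


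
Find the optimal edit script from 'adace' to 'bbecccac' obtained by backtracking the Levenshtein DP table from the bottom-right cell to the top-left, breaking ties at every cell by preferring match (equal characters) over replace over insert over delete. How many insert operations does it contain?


Edit distance = 7. Backtracking from cell (5, 8) with preference match > replace > insert > delete,
then listing the resulting alignment 'adace' -> 'bbecccac' left to right:
  Step 1: insert 'b' [insertion #1]
  Step 2: insert 'b' [insertion #2]
  Step 3: replace a->e
  Step 4: replace d->c
  Step 5: replace a->c
  Step 6: keep 'c'
  Step 7: insert 'a' [insertion #3]
  Step 8: replace e->c
Total insertions: 3

3


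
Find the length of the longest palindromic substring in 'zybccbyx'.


Scanning 'zybccbyx' for palindromic substrings.
Substring at positions 1-6: 'ybccby'.
Check: reverse('ybccby') = 'ybccby' -> palindrome confirmed.
Neighbouring characters ('z' / 'x') break symmetry, so it cannot extend further.
No longer palindromic substring exists; longest length = 6

6


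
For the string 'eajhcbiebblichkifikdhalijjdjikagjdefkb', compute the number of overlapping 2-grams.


String 'eajhcbiebblichkifikdhalijjdjikagjdefkb' has length L = 38.
Number of overlapping n-grams = L - n + 1
Substituting: 38 - 2 + 1 = 37

37


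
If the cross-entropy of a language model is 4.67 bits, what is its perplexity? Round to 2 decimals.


Perplexity formula: PP = 2^H
H = 4.67
PP = 2^4.67
Decompose: 2^4.67 = 2^4 * 2^0.67
2^4 = 16, 2^0.67 ~ 1.5910730
PP ~ 16 * 1.5910730 = 25.4571680
Rounded to 2 decimals: 25.46

25.46


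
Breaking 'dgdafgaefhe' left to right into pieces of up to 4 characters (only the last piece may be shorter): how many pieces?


'dgdafgaefhe' has 11 characters.
Chunking with max size 4:
  Chunk 1: 'dgda' (positions 0-3)
  Chunk 2: 'fgae' (positions 4-7)
  Chunk 3: 'fhe' (positions 8-10)
Total chunks: ceil(11 / 4) = 3

3


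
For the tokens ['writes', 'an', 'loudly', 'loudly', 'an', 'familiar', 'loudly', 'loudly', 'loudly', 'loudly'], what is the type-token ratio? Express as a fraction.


Tokens: 10
Unique types: ('an', 'familiar', 'loudly', 'writes') = 4
TTR = 4/10
Simplify: divide both by 2 -> 2/5
TTR = 2/5

2/5


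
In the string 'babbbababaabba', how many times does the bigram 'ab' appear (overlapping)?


Scanning 'babbbababaabba' for bigram 'ab':
  Position 0: 'ba' -> no
  Position 1: 'ab' -> MATCH
  Position 2: 'bb' -> no
  Position 3: 'bb' -> no
  Position 4: 'ba' -> no
  Position 5: 'ab' -> MATCH
  Position 6: 'ba' -> no
  Position 7: 'ab' -> MATCH
  Position 8: 'ba' -> no
  Position 9: 'aa' -> no
  Position 10: 'ab' -> MATCH
  Position 11: 'bb' -> no
  Position 12: 'ba' -> no
Total matches: 4

4


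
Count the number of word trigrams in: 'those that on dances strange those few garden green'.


Word trigrams from [9] words:
  Trigram 1: (those that on)
  Trigram 2: (that on dances)
  Trigram 3: (on dances strange)
  Trigram 4: (dances strange those)
  Trigram 5: (strange those few)
  Trigram 6: (those few garden)
  Trigram 7: (few garden green)
Total word trigrams: 9 - 2 = 7

7


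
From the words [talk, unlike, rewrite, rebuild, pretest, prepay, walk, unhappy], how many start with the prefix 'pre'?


Checking each word for prefix 'pre':
  'talk' -> no (count: 0)
  'unlike' -> no (count: 0)
  'rewrite' -> no (count: 0)
  'rebuild' -> no (count: 0)
  'pretest' -> YES, starts with 'pre' (count: 1)
  'prepay' -> YES, starts with 'pre' (count: 2)
  'walk' -> no (count: 2)
  'unhappy' -> no (count: 2)
Total with prefix 'pre': 2

2


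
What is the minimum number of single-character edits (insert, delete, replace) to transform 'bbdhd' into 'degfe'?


Building DP table for s1='bbdhd' (len 5) and s2='degfe' (len 5):
       d  e  g  f  e
    0  1  2  3  4  5
  b 1  1  2  3  4  5
  b 2  2  2  3  4  5
  d 3  2  3  3  4  5
  h 4  3  3  4  4  5
  d 5  4  4  4  5  5
Edit distance = dp[5][5] = 5

5


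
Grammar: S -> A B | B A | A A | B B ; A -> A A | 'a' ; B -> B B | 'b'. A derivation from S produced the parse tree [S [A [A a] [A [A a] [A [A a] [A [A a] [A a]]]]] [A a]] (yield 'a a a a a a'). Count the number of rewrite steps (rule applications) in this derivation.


Every bracketed nonterminal node [X ...] in the tree is produced by exactly one rule application.
Reading the tree off as a leftmost derivation:
  Step 1: S  =>  A A   (applied S -> A A)
  Step 2: A A  =>  A A A   (applied A -> A A)
  Step 3: A A A  =>  a A A   (applied A -> a)
  Step 4: a A A  =>  a A A A   (applied A -> A A)
  Step 5: a A A A  =>  a a A A   (applied A -> a)
  Step 6: a a A A  =>  a a A A A   (applied A -> A A)
  Step 7: a a A A A  =>  a a a A A   (applied A -> a)
  Step 8: a a a A A  =>  a a a A A A   (applied A -> A A)
  Step 9: a a a A A A  =>  a a a a A A   (applied A -> a)
  Step 10: a a a a A A  =>  a a a a a A   (applied A -> a)
  Step 11: a a a a a A  =>  a a a a a a   (applied A -> a)
Final yield: a a a a a a
Total rewrite steps: 11

11


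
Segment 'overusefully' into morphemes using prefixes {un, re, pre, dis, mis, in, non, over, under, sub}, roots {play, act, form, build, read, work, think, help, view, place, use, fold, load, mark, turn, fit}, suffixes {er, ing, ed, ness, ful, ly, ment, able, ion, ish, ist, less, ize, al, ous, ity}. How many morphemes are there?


Segmenting 'overusefully' against the inventory:
  'over' -> prefix (morpheme 1)
  'use' -> root (morpheme 2)
  'ful' -> suffix (morpheme 3)
  'ly' -> suffix (morpheme 4)
Total morphemes: 4

4


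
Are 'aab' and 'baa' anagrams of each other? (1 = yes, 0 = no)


Sort characters of 'aab': 'aab'
Sort characters of 'baa': 'aab'
Sorted forms match -> they ARE anagrams
Result: 1

1


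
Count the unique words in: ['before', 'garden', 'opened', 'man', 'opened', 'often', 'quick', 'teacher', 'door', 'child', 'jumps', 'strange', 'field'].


Listing all tokens and tracking unique types:
  Token 1: 'before' -> NEW (unique so far: 1)
  Token 2: 'garden' -> NEW (unique so far: 2)
  Token 3: 'opened' -> NEW (unique so far: 3)
  Token 4: 'man' -> NEW (unique so far: 4)
  Token 5: 'opened' -> duplicate (unique so far: 4)
  Token 6: 'often' -> NEW (unique so far: 5)
  Token 7: 'quick' -> NEW (unique so far: 6)
  Token 8: 'teacher' -> NEW (unique so far: 7)
  Token 9: 'door' -> NEW (unique so far: 8)
  Token 10: 'child' -> NEW (unique so far: 9)
  Token 11: 'jumps' -> NEW (unique so far: 10)
  Token 12: 'strange' -> NEW (unique so far: 11)
  Token 13: 'field' -> NEW (unique so far: 12)
Unique types: ('before', 'child', 'door', 'field', 'garden', 'jumps', 'man', 'often', 'opened', 'quick', 'strange', 'teacher')
Vocabulary size: 12

12


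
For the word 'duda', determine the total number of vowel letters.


Scanning each character of 'duda':
  Position 1: 'd' -> consonant (running count: 0)
  Position 2: 'u' -> vowel (running count: 1)
  Position 3: 'd' -> consonant (running count: 1)
  Position 4: 'a' -> vowel (running count: 2)
Total vowels: 2

2


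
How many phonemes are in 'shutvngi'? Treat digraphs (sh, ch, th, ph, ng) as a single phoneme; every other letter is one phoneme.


Parsing 'shutvngi' greedily, digraphs first:
  'sh' -> digraph (1 consonant phoneme) (phonemes so far: 1)
  'u' -> vowel phoneme (phonemes so far: 2)
  't' -> consonant phoneme (phonemes so far: 3)
  'v' -> consonant phoneme (phonemes so far: 4)
  'ng' -> digraph (1 consonant phoneme) (phonemes so far: 5)
  'i' -> vowel phoneme (phonemes so far: 6)
Total phonemes: 6

6


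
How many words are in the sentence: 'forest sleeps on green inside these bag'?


Counting words by splitting on spaces:
  Word 1: 'forest'
  Word 2: 'sleeps'
  Word 3: 'on'
  Word 4: 'green'
  Word 5: 'inside'
  Word 6: 'these'
  Word 7: 'bag'
Total words: 7

7


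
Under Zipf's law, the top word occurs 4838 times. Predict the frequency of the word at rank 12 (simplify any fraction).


Zipf's law: freq(rank) = f1 / rank
f1 = 4838, rank = 12
freq = 4838 / 12
GCD(4838, 12) = 2
Simplified: 2419/6

2419/6


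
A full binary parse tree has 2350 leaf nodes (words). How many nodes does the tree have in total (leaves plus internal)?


Leaf nodes (terminals): 2350
Internal nodes = n - 1 = 2350 - 1 = 2349
Total = leaves + internal = 2350 + 2349 = 4699

4699


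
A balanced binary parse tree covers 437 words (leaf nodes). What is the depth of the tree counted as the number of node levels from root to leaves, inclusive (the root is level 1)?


In a balanced binary tree with n leaves the deepest leaf is ceil(log2(n)) edges below the root,
so counting node levels inclusive of root and leaves gives ceil(log2(n)) + 1 levels.
log2(437) = 8.7715
ceil(8.7715) = 9
levels = 9 + 1 = 10

10


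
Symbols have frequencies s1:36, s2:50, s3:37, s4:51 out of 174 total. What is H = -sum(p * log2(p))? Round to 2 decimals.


Computing entropy H = -sum(p_i * log2(p_i)):
  s1: p = 36/174 = 0.2069, -p*log2(p) = 0.4703
  s2: p = 50/174 = 0.2874, -p*log2(p) = 0.5170
  s3: p = 37/174 = 0.2126, -p*log2(p) = 0.4749
  s4: p = 51/174 = 0.2931, -p*log2(p) = 0.5189
H = sum of terms = 1.9811
Rounded to 2 decimals: 1.98

1.98


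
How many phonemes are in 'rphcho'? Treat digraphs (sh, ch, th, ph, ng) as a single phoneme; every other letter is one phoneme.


Parsing 'rphcho' greedily, digraphs first:
  'r' -> consonant phoneme (phonemes so far: 1)
  'ph' -> digraph (1 consonant phoneme) (phonemes so far: 2)
  'ch' -> digraph (1 consonant phoneme) (phonemes so far: 3)
  'o' -> vowel phoneme (phonemes so far: 4)
Total phonemes: 4

4


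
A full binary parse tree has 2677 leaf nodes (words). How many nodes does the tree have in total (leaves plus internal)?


Leaf nodes (terminals): 2677
Internal nodes = n - 1 = 2677 - 1 = 2676
Total = leaves + internal = 2677 + 2676 = 5353

5353


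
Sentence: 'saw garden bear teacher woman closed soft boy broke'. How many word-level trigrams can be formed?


Word trigrams from [9] words:
  Trigram 1: (saw garden bear)
  Trigram 2: (garden bear teacher)
  Trigram 3: (bear teacher woman)
  Trigram 4: (teacher woman closed)
  Trigram 5: (woman closed soft)
  Trigram 6: (closed soft boy)
  Trigram 7: (soft boy broke)
Total word trigrams: 9 - 2 = 7

7


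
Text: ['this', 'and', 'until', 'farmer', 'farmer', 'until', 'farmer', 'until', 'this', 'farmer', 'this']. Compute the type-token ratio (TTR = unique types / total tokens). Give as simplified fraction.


Tokens: 11
Unique types: ('and', 'farmer', 'this', 'until') = 4
TTR = 4/11
Already in lowest terms.

4/11


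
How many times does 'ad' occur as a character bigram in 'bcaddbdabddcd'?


Scanning 'bcaddbdabddcd' for bigram 'ad':
  Position 0: 'bc' -> no
  Position 1: 'ca' -> no
  Position 2: 'ad' -> MATCH
  Position 3: 'dd' -> no
  Position 4: 'db' -> no
  Position 5: 'bd' -> no
  Position 6: 'da' -> no
  Position 7: 'ab' -> no
  Position 8: 'bd' -> no
  Position 9: 'dd' -> no
  Position 10: 'dc' -> no
  Position 11: 'cd' -> no
Total matches: 1

1


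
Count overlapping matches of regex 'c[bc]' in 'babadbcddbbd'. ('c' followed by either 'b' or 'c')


Pattern: c[bc] means 'c' followed by either 'b' or 'c'.
Scanning 'babadbcddbbd' position-by-position:
  Pos 0: window 'ba' -> no
  Pos 1: window 'ab' -> no
  Pos 2: window 'ba' -> no
  Pos 3: window 'ad' -> no
  Pos 4: window 'db' -> no
  Pos 5: window 'bc' -> no
  Pos 6: window 'cd' -> no
  Pos 7: window 'dd' -> no
  Pos 8: window 'db' -> no
  Pos 9: window 'bb' -> no
  Pos 10: window 'bd' -> no
  Pos 11: window 'd' -> no
Total matches: 0

0


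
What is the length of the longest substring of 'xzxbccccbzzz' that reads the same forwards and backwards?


Scanning 'xzxbccccbzzz' for palindromic substrings.
Substring at positions 3-8: 'bccccb'.
Check: reverse('bccccb') = 'bccccb' -> palindrome confirmed.
Neighbouring characters ('x' / 'z') break symmetry, so it cannot extend further.
No longer palindromic substring exists; longest length = 6

6


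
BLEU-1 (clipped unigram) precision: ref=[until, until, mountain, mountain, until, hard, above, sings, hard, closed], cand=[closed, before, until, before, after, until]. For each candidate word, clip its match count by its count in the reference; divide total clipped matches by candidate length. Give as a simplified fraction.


Reference word counts: {'above': 1, 'closed': 1, 'hard': 2, 'mountain': 2, 'sings': 1, 'until': 3}
Checking each candidate word (with clipping):
  'closed' -> in reference (ref count 1, used 1/1) -> match (matches: 1)
  'before' -> not in reference -> no match (matches: 1)
  'until' -> in reference (ref count 3, used 1/3) -> match (matches: 2)
  'before' -> not in reference -> no match (matches: 2)
  'after' -> not in reference -> no match (matches: 2)
  'until' -> in reference (ref count 3, used 2/3) -> match (matches: 3)
Clipped matches: 3, Candidate length: 6
Precision = 3/6 = 1/2

1/2


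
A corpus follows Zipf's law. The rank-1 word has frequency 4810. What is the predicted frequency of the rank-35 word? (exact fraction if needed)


Zipf's law: freq(rank) = f1 / rank
f1 = 4810, rank = 35
freq = 4810 / 35
GCD(4810, 35) = 5
Simplified: 962/7

962/7


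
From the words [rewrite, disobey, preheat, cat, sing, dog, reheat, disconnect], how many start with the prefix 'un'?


Checking each word for prefix 'un':
  'rewrite' -> no (count: 0)
  'disobey' -> no (count: 0)
  'preheat' -> no (count: 0)
  'cat' -> no (count: 0)
  'sing' -> no (count: 0)
  'dog' -> no (count: 0)
  'reheat' -> no (count: 0)
  'disconnect' -> no (count: 0)
Total with prefix 'un': 0

0


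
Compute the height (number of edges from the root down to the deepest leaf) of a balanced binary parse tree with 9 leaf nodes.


In a balanced binary tree with n leaves the deepest leaf is ceil(log2(n)) edges below the root.
log2(9) = 3.1699
ceil(3.1699) = 4
height (edges) = 4

4


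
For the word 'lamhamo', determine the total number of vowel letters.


Scanning each character of 'lamhamo':
  Position 1: 'l' -> consonant (running count: 0)
  Position 2: 'a' -> vowel (running count: 1)
  Position 3: 'm' -> consonant (running count: 1)
  Position 4: 'h' -> consonant (running count: 1)
  Position 5: 'a' -> vowel (running count: 2)
  Position 6: 'm' -> consonant (running count: 2)
  Position 7: 'o' -> vowel (running count: 3)
Total vowels: 3

3


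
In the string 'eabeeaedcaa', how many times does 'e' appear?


Scanning 'eabeeaedcaa' for 'e':
  Position 0: 'e' -> MATCH (count: 1)
  Position 3: 'e' -> MATCH (count: 2)
  Position 4: 'e' -> MATCH (count: 3)
  Position 6: 'e' -> MATCH (count: 4)
Total occurrences of 'e': 4

4


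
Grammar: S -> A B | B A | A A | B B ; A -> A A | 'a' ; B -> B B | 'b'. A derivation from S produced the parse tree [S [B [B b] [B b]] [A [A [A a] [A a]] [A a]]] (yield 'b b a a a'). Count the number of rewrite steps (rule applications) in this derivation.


Every bracketed nonterminal node [X ...] in the tree is produced by exactly one rule application.
Reading the tree off as a leftmost derivation:
  Step 1: S  =>  B A   (applied S -> B A)
  Step 2: B A  =>  B B A   (applied B -> B B)
  Step 3: B B A  =>  b B A   (applied B -> b)
  Step 4: b B A  =>  b b A   (applied B -> b)
  Step 5: b b A  =>  b b A A   (applied A -> A A)
  Step 6: b b A A  =>  b b A A A   (applied A -> A A)
  Step 7: b b A A A  =>  b b a A A   (applied A -> a)
  Step 8: b b a A A  =>  b b a a A   (applied A -> a)
  Step 9: b b a a A  =>  b b a a a   (applied A -> a)
Final yield: b b a a a
Total rewrite steps: 9

9


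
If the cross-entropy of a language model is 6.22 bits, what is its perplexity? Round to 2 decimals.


Perplexity formula: PP = 2^H
H = 6.22
PP = 2^6.22
Decompose: 2^6.22 = 2^6 * 2^0.22
2^6 = 64, 2^0.22 ~ 1.1647336
PP ~ 64 * 1.1647336 = 74.5429504
Rounded to 2 decimals: 74.54

74.54


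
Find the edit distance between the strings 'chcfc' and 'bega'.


Building DP table for s1='chcfc' (len 5) and s2='bega' (len 4):
       b  e  g  a
    0  1  2  3  4
  c 1  1  2  3  4
  h 2  2  2  3  4
  c 3  3  3  3  4
  f 4  4  4  4  4
  c 5  5  5  5  5
Edit distance = dp[5][4] = 5

5


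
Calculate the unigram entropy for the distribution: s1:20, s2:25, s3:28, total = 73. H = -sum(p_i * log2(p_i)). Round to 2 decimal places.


Computing entropy H = -sum(p_i * log2(p_i)):
  s1: p = 20/73 = 0.2740, -p*log2(p) = 0.5118
  s2: p = 25/73 = 0.3425, -p*log2(p) = 0.5294
  s3: p = 28/73 = 0.3836, -p*log2(p) = 0.5303
H = sum of terms = 1.5715
Rounded to 2 decimals: 1.57

1.57


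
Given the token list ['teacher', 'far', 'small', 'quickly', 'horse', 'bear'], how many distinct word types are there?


Listing all tokens and tracking unique types:
  Token 1: 'teacher' -> NEW (unique so far: 1)
  Token 2: 'far' -> NEW (unique so far: 2)
  Token 3: 'small' -> NEW (unique so far: 3)
  Token 4: 'quickly' -> NEW (unique so far: 4)
  Token 5: 'horse' -> NEW (unique so far: 5)
  Token 6: 'bear' -> NEW (unique so far: 6)
Unique types: ('bear', 'far', 'horse', 'quickly', 'small', 'teacher')
Vocabulary size: 6

6


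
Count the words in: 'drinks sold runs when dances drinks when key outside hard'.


Counting words by splitting on spaces:
  Word 1: 'drinks'
  Word 2: 'sold'
  Word 3: 'runs'
  Word 4: 'when'
  Word 5: 'dances'
  Word 6: 'drinks'
  Word 7: 'when'
  Word 8: 'key'
  Word 9: 'outside'
  Word 10: 'hard'
Total words: 10

10


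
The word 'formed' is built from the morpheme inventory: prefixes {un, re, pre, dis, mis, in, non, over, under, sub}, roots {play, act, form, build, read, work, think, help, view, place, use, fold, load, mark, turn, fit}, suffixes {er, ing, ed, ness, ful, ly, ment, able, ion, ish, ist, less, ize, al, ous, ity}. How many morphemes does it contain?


Segmenting 'formed' against the inventory:
  'form' -> root (morpheme 1)
  'ed' -> suffix (morpheme 2)
Total morphemes: 2

2


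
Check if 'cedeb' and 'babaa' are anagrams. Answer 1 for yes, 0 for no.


Sort characters of 'cedeb': 'bcdee'
Sort characters of 'babaa': 'aaabb'
Sorted forms differ -> they are NOT anagrams
Result: 0

0


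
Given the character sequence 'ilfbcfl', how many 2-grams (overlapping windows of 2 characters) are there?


String 'ilfbcfl' has length L = 7.
Number of overlapping n-grams = L - n + 1
Substituting: 7 - 2 + 1 = 6

6


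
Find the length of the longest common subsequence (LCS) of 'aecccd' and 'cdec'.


DP table for LCS of 'aecccd' and 'cdec':
       c  d  e  c
    0  0  0  0  0
  a 0  0  0  0  0
  e 0  0  0  1  1
  c 0  1  1  1  2
  c 0  1  1  1  2
  c 0  1  1  1  2
  d 0  1  2  2  2
LCS: 'ec'
LCS length = 2

2


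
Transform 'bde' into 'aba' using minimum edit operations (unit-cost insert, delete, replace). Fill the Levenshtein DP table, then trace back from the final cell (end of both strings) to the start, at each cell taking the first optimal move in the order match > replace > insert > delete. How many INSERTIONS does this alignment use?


Edit distance = 3. Backtracking from cell (3, 3) with preference match > replace > insert > delete,
then listing the resulting alignment 'bde' -> 'aba' left to right:
  Step 1: replace b->a
  Step 2: replace d->b
  Step 3: replace e->a
Total insertions: 0

0


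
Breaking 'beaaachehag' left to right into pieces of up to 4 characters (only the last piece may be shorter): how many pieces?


'beaaachehag' has 11 characters.
Chunking with max size 4:
  Chunk 1: 'beaa' (positions 0-3)
  Chunk 2: 'ache' (positions 4-7)
  Chunk 3: 'hag' (positions 8-10)
Total chunks: ceil(11 / 4) = 3

3


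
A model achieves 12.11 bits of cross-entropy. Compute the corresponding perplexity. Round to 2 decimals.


Perplexity formula: PP = 2^H
H = 12.11
PP = 2^12.11
Decompose: 2^12.11 = 2^12 * 2^0.11
2^12 = 4096, 2^0.11 ~ 1.0792282
PP ~ 4096 * 1.0792282 = 4420.5187072
Rounded to 2 decimals: 4420.52

4420.52


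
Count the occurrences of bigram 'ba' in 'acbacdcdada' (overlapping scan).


Scanning 'acbacdcdada' for bigram 'ba':
  Position 0: 'ac' -> no
  Position 1: 'cb' -> no
  Position 2: 'ba' -> MATCH
  Position 3: 'ac' -> no
  Position 4: 'cd' -> no
  Position 5: 'dc' -> no
  Position 6: 'cd' -> no
  Position 7: 'da' -> no
  Position 8: 'ad' -> no
  Position 9: 'da' -> no
Total matches: 1

1


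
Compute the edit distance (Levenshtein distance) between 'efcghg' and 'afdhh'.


Building DP table for s1='efcghg' (len 6) and s2='afdhh' (len 5):
       a  f  d  h  h
    0  1  2  3  4  5
  e 1  1  2  3  4  5
  f 2  2  1  2  3  4
  c 3  3  2  2  3  4
  g 4  4  3  3  3  4
  h 5  5  4  4  3  3
  g 6  6  5  5  4  4
Edit distance = dp[6][5] = 4

4


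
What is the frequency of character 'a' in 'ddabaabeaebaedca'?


Scanning 'ddabaabeaebaedca' for 'a':
  Position 2: 'a' -> MATCH (count: 1)
  Position 4: 'a' -> MATCH (count: 2)
  Position 5: 'a' -> MATCH (count: 3)
  Position 8: 'a' -> MATCH (count: 4)
  Position 11: 'a' -> MATCH (count: 5)
  Position 15: 'a' -> MATCH (count: 6)
Total occurrences of 'a': 6

6


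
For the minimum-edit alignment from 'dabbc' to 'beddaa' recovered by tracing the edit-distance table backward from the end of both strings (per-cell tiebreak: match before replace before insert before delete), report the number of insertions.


Edit distance = 6. Backtracking from cell (5, 6) with preference match > replace > insert > delete,
then listing the resulting alignment 'dabbc' -> 'beddaa' left to right:
  Step 1: insert 'b' [insertion #1]
  Step 2: replace d->e
  Step 3: replace a->d
  Step 4: replace b->d
  Step 5: replace b->a
  Step 6: replace c->a
Total insertions: 1

1


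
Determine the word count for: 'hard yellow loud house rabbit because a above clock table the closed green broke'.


Counting words by splitting on spaces:
  Word 1: 'hard'
  Word 2: 'yellow'
  Word 3: 'loud'
  Word 4: 'house'
  Word 5: 'rabbit'
  Word 6: 'because'
  Word 7: 'a'
  Word 8: 'above'
  Word 9: 'clock'
  Word 10: 'table'
  Word 11: 'the'
  Word 12: 'closed'
  Word 13: 'green'
  Word 14: 'broke'
Total words: 14

14


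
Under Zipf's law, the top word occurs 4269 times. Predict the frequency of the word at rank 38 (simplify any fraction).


Zipf's law: freq(rank) = f1 / rank
f1 = 4269, rank = 38
freq = 4269 / 38
GCD(4269, 38) = 1
Simplified: 4269/38

4269/38


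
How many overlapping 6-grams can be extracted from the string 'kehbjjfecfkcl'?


String 'kehbjjfecfkcl' has length L = 13.
Number of overlapping n-grams = L - n + 1
Substituting: 13 - 6 + 1 = 8

8


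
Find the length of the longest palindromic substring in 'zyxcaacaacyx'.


Scanning 'zyxcaacaacyx' for palindromic substrings.
Substring at positions 3-9: 'caacaac'.
Check: reverse('caacaac') = 'caacaac' -> palindrome confirmed.
Neighbouring characters ('x' / 'y') break symmetry, so it cannot extend further.
No longer palindromic substring exists; longest length = 7

7


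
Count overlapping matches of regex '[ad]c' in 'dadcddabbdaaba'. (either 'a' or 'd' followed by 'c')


Pattern: [ad]c means either 'a' or 'd' followed by 'c'.
Scanning 'dadcddabbdaaba' position-by-position:
  Pos 0: window 'da' -> no
  Pos 1: window 'ad' -> no
  Pos 2: window 'dc' -> MATCH
  Pos 3: window 'cd' -> no
  Pos 4: window 'dd' -> no
  Pos 5: window 'da' -> no
  Pos 6: window 'ab' -> no
  Pos 7: window 'bb' -> no
  Pos 8: window 'bd' -> no
  Pos 9: window 'da' -> no
  Pos 10: window 'aa' -> no
  Pos 11: window 'ab' -> no
  Pos 12: window 'ba' -> no
  Pos 13: window 'a' -> no
Total matches: 1

1


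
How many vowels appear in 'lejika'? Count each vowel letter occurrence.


Scanning each character of 'lejika':
  Position 1: 'l' -> consonant (running count: 0)
  Position 2: 'e' -> vowel (running count: 1)
  Position 3: 'j' -> consonant (running count: 1)
  Position 4: 'i' -> vowel (running count: 2)
  Position 5: 'k' -> consonant (running count: 2)
  Position 6: 'a' -> vowel (running count: 3)
Total vowels: 3

3


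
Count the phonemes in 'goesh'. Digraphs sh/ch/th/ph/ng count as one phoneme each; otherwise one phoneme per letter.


Parsing 'goesh' greedily, digraphs first:
  'g' -> consonant phoneme (phonemes so far: 1)
  'o' -> vowel phoneme (phonemes so far: 2)
  'e' -> vowel phoneme (phonemes so far: 3)
  'sh' -> digraph (1 consonant phoneme) (phonemes so far: 4)
Total phonemes: 4

4


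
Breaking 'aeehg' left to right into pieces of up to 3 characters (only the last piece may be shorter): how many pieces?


'aeehg' has 5 characters.
Chunking with max size 3:
  Chunk 1: 'aee' (positions 0-2)
  Chunk 2: 'hg' (positions 3-4)
Total chunks: ceil(5 / 3) = 2

2


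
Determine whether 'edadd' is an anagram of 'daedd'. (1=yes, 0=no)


Sort characters of 'edadd': 'addde'
Sort characters of 'daedd': 'addde'
Sorted forms match -> they ARE anagrams
Result: 1

1


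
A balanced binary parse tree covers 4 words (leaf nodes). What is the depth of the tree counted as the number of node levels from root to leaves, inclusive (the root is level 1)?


In a balanced binary tree with n leaves the deepest leaf is ceil(log2(n)) edges below the root,
so counting node levels inclusive of root and leaves gives ceil(log2(n)) + 1 levels.
log2(4) = 2.0000
ceil(2.0000) = 2
levels = 2 + 1 = 3

3


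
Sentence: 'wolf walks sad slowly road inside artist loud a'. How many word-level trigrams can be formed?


Word trigrams from [9] words:
  Trigram 1: (wolf walks sad)
  Trigram 2: (walks sad slowly)
  Trigram 3: (sad slowly road)
  Trigram 4: (slowly road inside)
  Trigram 5: (road inside artist)
  Trigram 6: (inside artist loud)
  Trigram 7: (artist loud a)
Total word trigrams: 9 - 2 = 7

7


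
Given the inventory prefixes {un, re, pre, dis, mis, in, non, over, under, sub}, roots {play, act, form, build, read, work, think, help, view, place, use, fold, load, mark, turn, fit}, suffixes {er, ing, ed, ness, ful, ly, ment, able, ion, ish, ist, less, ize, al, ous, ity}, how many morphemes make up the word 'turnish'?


Segmenting 'turnish' against the inventory:
  'turn' -> root (morpheme 1)
  'ish' -> suffix (morpheme 2)
Total morphemes: 2

2


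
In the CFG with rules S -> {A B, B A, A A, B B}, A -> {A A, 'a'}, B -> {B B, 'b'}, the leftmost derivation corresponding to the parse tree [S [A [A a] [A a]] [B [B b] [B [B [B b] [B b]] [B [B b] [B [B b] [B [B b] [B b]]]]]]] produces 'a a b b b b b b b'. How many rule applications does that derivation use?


Every bracketed nonterminal node [X ...] in the tree is produced by exactly one rule application.
Reading the tree off as a leftmost derivation:
  Step 1: S  =>  A B   (applied S -> A B)
  Step 2: A B  =>  A A B   (applied A -> A A)
  Step 3: A A B  =>  a A B   (applied A -> a)
  Step 4: a A B  =>  a a B   (applied A -> a)
  Step 5: a a B  =>  a a B B   (applied B -> B B)
  Step 6: a a B B  =>  a a b B   (applied B -> b)
  Step 7: a a b B  =>  a a b B B   (applied B -> B B)
  Step 8: a a b B B  =>  a a b B B B   (applied B -> B B)
  Step 9: a a b B B B  =>  a a b b B B   (applied B -> b)
  Step 10: a a b b B B  =>  a a b b b B   (applied B -> b)
  Step 11: a a b b b B  =>  a a b b b B B   (applied B -> B B)
  Step 12: a a b b b B B  =>  a a b b b b B   (applied B -> b)
  Step 13: a a b b b b B  =>  a a b b b b B B   (applied B -> B B)
  Step 14: a a b b b b B B  =>  a a b b b b b B   (applied B -> b)
  Step 15: a a b b b b b B  =>  a a b b b b b B B   (applied B -> B B)
  Step 16: a a b b b b b B B  =>  a a b b b b b b B   (applied B -> b)
  Step 17: a a b b b b b b B  =>  a a b b b b b b b   (applied B -> b)
Final yield: a a b b b b b b b
Total rewrite steps: 17

17


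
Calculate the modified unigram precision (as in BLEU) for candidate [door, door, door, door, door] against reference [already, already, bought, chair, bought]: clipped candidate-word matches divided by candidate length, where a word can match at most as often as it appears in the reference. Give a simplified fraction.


Reference word counts: {'already': 2, 'bought': 2, 'chair': 1}
Checking each candidate word (with clipping):
  'door' -> not in reference -> no match (matches: 0)
  'door' -> not in reference -> no match (matches: 0)
  'door' -> not in reference -> no match (matches: 0)
  'door' -> not in reference -> no match (matches: 0)
  'door' -> not in reference -> no match (matches: 0)
Clipped matches: 0, Candidate length: 5
Precision = 0/5 = 0

0


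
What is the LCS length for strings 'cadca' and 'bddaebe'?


DP table for LCS of 'cadca' and 'bddaebe':
       b  d  d  a  e  b  e
    0  0  0  0  0  0  0  0
  c 0  0  0  0  0  0  0  0
  a 0  0  0  0  1  1  1  1
  d 0  0  1  1  1  1  1  1
  c 0  0  1  1  1  1  1  1
  a 0  0  1  1  2  2  2  2
LCS: 'da'
LCS length = 2

2


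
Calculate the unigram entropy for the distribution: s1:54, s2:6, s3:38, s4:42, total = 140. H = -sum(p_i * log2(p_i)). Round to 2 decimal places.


Computing entropy H = -sum(p_i * log2(p_i)):
  s1: p = 54/140 = 0.3857, -p*log2(p) = 0.5301
  s2: p = 6/140 = 0.0429, -p*log2(p) = 0.1948
  s3: p = 38/140 = 0.2714, -p*log2(p) = 0.5107
  s4: p = 42/140 = 0.3000, -p*log2(p) = 0.5211
H = sum of terms = 1.7567
Rounded to 2 decimals: 1.76

1.76


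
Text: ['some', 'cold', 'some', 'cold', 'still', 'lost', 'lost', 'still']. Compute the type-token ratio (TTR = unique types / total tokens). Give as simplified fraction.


Tokens: 8
Unique types: ('cold', 'lost', 'some', 'still') = 4
TTR = 4/8
Simplify: divide both by 4 -> 1/2
TTR = 1/2

1/2


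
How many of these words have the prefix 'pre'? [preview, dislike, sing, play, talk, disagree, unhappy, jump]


Checking each word for prefix 'pre':
  'preview' -> YES, starts with 'pre' (count: 1)
  'dislike' -> no (count: 1)
  'sing' -> no (count: 1)
  'play' -> no (count: 1)
  'talk' -> no (count: 1)
  'disagree' -> no (count: 1)
  'unhappy' -> no (count: 1)
  'jump' -> no (count: 1)
Total with prefix 'pre': 1

1


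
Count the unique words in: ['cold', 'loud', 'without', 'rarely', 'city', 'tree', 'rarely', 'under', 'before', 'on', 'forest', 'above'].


Listing all tokens and tracking unique types:
  Token 1: 'cold' -> NEW (unique so far: 1)
  Token 2: 'loud' -> NEW (unique so far: 2)
  Token 3: 'without' -> NEW (unique so far: 3)
  Token 4: 'rarely' -> NEW (unique so far: 4)
  Token 5: 'city' -> NEW (unique so far: 5)
  Token 6: 'tree' -> NEW (unique so far: 6)
  Token 7: 'rarely' -> duplicate (unique so far: 6)
  Token 8: 'under' -> NEW (unique so far: 7)
  Token 9: 'before' -> NEW (unique so far: 8)
  Token 10: 'on' -> NEW (unique so far: 9)
  Token 11: 'forest' -> NEW (unique so far: 10)
  Token 12: 'above' -> NEW (unique so far: 11)
Unique types: ('above', 'before', 'city', 'cold', 'forest', 'loud', 'on', 'rarely', 'tree', 'under', 'without')
Vocabulary size: 11

11


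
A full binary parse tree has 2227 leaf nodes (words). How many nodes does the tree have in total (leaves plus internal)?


Leaf nodes (terminals): 2227
Internal nodes = n - 1 = 2227 - 1 = 2226
Total = leaves + internal = 2227 + 2226 = 4453

4453


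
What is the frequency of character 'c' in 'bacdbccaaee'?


Scanning 'bacdbccaaee' for 'c':
  Position 2: 'c' -> MATCH (count: 1)
  Position 5: 'c' -> MATCH (count: 2)
  Position 6: 'c' -> MATCH (count: 3)
Total occurrences of 'c': 3

3
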